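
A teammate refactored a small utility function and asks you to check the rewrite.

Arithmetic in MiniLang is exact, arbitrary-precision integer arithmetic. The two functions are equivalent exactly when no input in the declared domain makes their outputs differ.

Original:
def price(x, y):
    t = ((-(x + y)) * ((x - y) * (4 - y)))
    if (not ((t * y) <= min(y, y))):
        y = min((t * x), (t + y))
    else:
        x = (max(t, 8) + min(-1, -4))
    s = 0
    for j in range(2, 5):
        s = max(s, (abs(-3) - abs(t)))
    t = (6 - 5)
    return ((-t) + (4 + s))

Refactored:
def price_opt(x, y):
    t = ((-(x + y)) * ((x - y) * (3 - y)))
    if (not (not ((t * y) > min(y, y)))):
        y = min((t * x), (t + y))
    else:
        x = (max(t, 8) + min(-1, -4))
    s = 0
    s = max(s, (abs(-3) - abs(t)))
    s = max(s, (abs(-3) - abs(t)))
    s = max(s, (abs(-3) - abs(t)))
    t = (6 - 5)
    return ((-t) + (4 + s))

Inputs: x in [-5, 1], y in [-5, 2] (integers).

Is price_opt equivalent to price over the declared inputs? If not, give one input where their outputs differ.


Not equivalent: x=0, y=1 separates them (3 vs 4).
price: t becomes 3; next (not ((t * y) <= min(y, y))) evaluates to true; next y becomes 0; next s becomes 0; next at j=2:; next s becomes 0; next at j=3:; next s becomes 0; next at j=4:; next s becomes 0; next t becomes 1; next final value 3
price_opt: t becomes 2; next (not (not ((t * y) > min(y, y)))) evaluates to true; next y becomes 0; next s becomes 0; next s becomes 1; next s becomes 1; next s becomes 1; next t becomes 1; next final value 4
verdict: not equivalent; witness: x=0, y=1


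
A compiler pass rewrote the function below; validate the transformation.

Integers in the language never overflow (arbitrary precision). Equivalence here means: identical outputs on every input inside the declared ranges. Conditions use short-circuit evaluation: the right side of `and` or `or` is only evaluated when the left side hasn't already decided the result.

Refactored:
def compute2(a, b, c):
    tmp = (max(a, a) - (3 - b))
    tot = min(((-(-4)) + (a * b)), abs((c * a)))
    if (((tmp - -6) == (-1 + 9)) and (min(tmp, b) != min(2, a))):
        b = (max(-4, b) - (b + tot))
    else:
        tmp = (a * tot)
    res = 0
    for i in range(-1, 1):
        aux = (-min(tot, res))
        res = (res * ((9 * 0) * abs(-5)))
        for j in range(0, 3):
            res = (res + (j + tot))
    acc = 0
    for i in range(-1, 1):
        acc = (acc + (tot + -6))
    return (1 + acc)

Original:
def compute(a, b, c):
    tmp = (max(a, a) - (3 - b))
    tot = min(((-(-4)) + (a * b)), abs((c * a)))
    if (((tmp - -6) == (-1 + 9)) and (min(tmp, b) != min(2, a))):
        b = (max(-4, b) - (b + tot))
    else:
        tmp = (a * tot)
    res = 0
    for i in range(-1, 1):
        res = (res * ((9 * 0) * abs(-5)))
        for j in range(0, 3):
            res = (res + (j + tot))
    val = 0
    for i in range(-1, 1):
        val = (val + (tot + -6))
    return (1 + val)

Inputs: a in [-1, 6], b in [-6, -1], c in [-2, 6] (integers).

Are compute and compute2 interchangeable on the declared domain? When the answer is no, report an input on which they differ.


Comparing the listings, the differences include: local variable names differ, plus min/max/abs usage differs, plus statement counts differ.
One worked example (a=-1, b=-2, c=-1) — compute: tmp := -6 | tot := 1 | (((tmp - -6) == (-1 + 9)) and (min(tmp, b) != min(2, a))): false | tmp := -1 | res := 0 | iter i=-1: | res := 0 | iter j=0: | res := 1 | iter j=1: | res := 3 | iter j=2: | res := 6 | iter i=0: | res := 0 | iter j=0: | res := 1 | iter j=1: | res := 3 | iter j=2: | res := 6 | val := 0 | iter i=-1: | val := -5 | iter i=0: | val := -10 | result -9; compute2: tmp := -6 | tot := 1 | (((tmp - -6) == (-1 + 9)) and (min(tmp, b) != min(2, a))): false | tmp := -1 | res := 0 | iter i=-1: | aux := 0 | res := 0 | iter j=0: | res := 1 | iter j=1: | res := 3 | iter j=2: | res := 6 | iter i=0: | aux := -1 | res := 0 | iter j=0: | res := 1 | iter j=1: | res := 3 | iter j=2: | res := 6 | acc := 0 | iter i=-1: | acc := -5 | iter i=0: | acc := -10 | result -9; agreement on -9.
Sweeping the whole domain (432 inputs) finds no disagreement.
verdict: equivalent


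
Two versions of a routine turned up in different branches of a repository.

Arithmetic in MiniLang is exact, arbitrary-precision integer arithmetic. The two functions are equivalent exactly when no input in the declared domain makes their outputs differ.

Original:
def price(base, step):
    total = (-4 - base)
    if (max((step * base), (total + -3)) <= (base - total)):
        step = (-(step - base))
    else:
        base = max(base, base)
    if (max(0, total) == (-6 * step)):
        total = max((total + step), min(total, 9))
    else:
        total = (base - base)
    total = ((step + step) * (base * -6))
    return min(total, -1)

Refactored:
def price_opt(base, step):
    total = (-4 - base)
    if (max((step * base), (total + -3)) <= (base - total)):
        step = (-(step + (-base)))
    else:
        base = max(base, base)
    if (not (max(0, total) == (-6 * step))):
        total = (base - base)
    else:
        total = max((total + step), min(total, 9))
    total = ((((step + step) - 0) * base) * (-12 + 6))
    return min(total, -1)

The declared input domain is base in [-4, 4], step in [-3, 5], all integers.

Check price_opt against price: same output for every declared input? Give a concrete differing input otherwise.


Changes here: arithmetic usage differs; and boolean connective usage differs; and constant usage differs; the full 81-point sweep finds no disagreement.
verdict: equivalent


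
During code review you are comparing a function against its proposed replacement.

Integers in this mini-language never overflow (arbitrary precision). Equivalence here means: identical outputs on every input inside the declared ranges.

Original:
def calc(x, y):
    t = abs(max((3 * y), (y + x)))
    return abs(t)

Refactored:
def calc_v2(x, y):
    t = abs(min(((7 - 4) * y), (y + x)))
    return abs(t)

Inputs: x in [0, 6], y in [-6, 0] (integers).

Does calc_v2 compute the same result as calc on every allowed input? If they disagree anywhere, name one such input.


Input x=0, y=-6: 6 from calc versus 18 from calc_v2.
verdict: not equivalent; witness: x=0, y=-6


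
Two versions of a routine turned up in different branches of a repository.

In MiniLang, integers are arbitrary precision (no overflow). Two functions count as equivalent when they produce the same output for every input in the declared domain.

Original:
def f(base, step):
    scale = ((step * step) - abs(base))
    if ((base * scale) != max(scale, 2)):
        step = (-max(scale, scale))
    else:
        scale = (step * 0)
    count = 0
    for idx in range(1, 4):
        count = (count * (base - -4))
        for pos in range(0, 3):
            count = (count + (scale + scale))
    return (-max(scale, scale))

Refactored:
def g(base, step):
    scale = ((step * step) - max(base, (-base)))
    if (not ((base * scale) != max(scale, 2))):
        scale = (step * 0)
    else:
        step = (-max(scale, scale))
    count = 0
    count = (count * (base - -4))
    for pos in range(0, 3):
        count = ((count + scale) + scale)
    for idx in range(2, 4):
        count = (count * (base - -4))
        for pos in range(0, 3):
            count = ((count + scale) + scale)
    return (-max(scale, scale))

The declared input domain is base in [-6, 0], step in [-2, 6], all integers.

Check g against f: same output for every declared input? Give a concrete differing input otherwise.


Equivalent — the differences include statement counts differ, plus loop structure differs, plus constant usage differs, plus boolean connective usage differs, plus arithmetic usage differs, plus min/max/abs usage differs, yet no declared input distinguishes the two.
Spot check at base=0, step=6 — f: scale=36, then ((base * scale) != max(scale, 2)) is true, then step=-36, then count=0, then (idx=1), then count=0, then (pos=0), then count=72, then (pos=1), then count=144, then (pos=2), then count=216, then (idx=2), then count=864, then (pos=0), then count=936, then (pos=1), then count=1008, then (pos=2), then count=1080, then (idx=3), then count=4320, then (pos=0), then count=4392, then (pos=1), then count=4464, then (pos=2), then count=4536, then returns -36. g: scale=36, then (not ((base * scale) != max(scale, 2))) is false, then step=-36, then count=0, then count=0, then (pos=0), then count=72, then (pos=1), then count=144, then (pos=2), then count=216, then (idx=2), then count=864, then (pos=0), then count=936, then (pos=1), then count=1008, then (pos=2), then count=1080, then (idx=3), then count=4320, then (pos=0), then count=4392, then (pos=1), then count=4464, then (pos=2), then count=4536, then returns -36. Both give -36.
An exhaustive pass over the 63 declared inputs shows identical outputs.
verdict: equivalent


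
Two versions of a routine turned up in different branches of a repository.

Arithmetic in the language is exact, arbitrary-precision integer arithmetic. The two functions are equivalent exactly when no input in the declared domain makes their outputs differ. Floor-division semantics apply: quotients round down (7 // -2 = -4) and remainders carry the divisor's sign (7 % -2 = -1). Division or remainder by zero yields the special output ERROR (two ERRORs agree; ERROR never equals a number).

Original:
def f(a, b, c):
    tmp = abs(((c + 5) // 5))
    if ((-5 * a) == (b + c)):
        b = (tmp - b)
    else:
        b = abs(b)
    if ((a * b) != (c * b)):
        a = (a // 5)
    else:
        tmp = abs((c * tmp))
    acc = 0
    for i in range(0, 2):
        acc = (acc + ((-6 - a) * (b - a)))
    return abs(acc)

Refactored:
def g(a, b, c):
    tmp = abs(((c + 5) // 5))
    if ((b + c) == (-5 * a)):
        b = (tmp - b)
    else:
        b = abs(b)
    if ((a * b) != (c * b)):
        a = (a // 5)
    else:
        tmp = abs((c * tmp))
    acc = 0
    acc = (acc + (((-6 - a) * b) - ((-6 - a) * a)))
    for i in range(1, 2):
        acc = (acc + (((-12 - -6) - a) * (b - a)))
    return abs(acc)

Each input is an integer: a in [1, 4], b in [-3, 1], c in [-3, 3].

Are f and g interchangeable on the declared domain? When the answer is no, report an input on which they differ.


Behavior is preserved: although arithmetic usage differs, statement counts differ, constant usage differs, loop structure differs, the outputs never diverge.
Spot check at a=1, b=-3, c=-2 — f: tmp := 0 | ((-5 * a) == (b + c)): true | b := 3 | ((a * b) != (c * b)): true | a := 0 | acc := 0 | iter i=0: | acc := -18 | iter i=1: | acc := -36 | result 36. g: tmp := 0 | ((b + c) == (-5 * a)): true | b := 3 | ((a * b) != (c * b)): true | a := 0 | acc := 0 | acc := -18 | iter i=1: | acc := -36 | result 36. Both give 36.
Checked all 140 inputs in the declared domain: the outputs agree on every one.
verdict: equivalent


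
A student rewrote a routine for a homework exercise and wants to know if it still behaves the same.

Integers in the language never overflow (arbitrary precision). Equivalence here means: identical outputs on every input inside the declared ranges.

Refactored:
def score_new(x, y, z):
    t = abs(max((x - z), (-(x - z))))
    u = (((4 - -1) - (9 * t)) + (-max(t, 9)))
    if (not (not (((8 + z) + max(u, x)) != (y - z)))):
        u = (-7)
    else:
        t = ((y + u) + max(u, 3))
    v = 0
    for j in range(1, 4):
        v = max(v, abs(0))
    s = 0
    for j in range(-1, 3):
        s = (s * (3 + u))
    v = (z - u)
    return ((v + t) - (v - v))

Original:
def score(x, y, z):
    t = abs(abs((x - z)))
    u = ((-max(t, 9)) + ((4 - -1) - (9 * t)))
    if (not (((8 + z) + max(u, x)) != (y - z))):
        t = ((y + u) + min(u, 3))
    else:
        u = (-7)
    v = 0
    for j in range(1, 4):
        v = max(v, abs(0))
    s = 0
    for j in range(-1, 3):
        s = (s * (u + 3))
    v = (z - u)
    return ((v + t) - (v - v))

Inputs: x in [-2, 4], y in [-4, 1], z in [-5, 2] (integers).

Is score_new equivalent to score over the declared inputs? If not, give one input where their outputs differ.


Not equivalent: x=-2, y=-4, z=-5 separates them (-40 vs -6).
score: t := 3 | u := -31 | (not (((8 + z) + max(u, x)) != (y - z))): true | t := -66 | v := 0 | iter j=1: | v := 0 | iter j=2: | v := 0 | iter j=3: | v := 0 | s := 0 | iter j=-1: | s := 0 | iter j=0: | s := 0 | iter j=1: | s := 0 | iter j=2: | s := 0 | v := 26 | result -40
score_new: t := 3 | u := -31 | (not (not (((8 + z) + max(u, x)) != (y - z)))): false | t := -32 | v := 0 | iter j=1: | v := 0 | iter j=2: | v := 0 | iter j=3: | v := 0 | s := 0 | iter j=-1: | s := 0 | iter j=0: | s := 0 | iter j=1: | s := 0 | iter j=2: | s := 0 | v := 26 | result -6
verdict: not equivalent; witness: x=-2, y=-4, z=-5


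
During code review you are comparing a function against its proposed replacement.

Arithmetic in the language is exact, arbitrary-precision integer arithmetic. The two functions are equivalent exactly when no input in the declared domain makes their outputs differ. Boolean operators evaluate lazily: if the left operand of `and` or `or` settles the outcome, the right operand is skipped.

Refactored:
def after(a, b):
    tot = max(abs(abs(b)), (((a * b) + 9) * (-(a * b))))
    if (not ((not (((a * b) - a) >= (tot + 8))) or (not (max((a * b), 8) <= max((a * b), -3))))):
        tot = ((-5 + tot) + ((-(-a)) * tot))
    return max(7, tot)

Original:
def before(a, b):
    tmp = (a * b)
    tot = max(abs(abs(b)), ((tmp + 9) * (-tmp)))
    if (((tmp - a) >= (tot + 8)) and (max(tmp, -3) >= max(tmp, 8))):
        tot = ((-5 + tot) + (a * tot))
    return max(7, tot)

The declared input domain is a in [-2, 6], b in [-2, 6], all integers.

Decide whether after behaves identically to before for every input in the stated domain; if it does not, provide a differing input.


Differences: local variable names differ; arithmetic usage differs; statement counts differ; boolean connective usage differs; comparison usage differs — yet all 81 inputs agree.
verdict: equivalent


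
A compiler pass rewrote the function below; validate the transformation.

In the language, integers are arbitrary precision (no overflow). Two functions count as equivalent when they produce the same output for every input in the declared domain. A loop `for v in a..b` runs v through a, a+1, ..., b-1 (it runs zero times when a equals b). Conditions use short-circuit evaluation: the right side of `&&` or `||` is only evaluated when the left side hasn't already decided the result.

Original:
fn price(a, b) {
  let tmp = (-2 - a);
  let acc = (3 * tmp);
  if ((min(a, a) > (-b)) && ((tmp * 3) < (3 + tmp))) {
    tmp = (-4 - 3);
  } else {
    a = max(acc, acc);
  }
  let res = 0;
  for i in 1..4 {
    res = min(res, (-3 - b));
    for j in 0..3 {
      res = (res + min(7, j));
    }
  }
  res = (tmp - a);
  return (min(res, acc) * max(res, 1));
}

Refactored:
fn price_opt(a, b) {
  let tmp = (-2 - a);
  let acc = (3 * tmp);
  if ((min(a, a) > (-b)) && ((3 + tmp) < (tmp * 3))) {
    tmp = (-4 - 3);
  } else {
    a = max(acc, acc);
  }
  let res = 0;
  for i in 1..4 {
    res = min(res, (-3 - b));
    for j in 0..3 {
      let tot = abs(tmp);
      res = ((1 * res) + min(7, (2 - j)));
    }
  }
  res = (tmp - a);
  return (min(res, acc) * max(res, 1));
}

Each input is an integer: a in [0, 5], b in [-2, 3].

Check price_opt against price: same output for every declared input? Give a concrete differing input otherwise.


Run the pair on a=0, b=1.
price: tmp becomes -2; next acc becomes -6; next ((min(a, a) > (-b)) && ((tmp * 3) < (3 + tmp))) evaluates to true; next tmp becomes -7; next res becomes 0; next at i=1:; next res becomes -4; next at j=0:; next res becomes -4; next at j=1:; next res becomes -3; next at j=2:; next res becomes -1; next at i=2:; next res becomes -4; next at j=0:; next res becomes -4; next at j=1:; next res becomes -3; next at j=2:; next res becomes -1; next at i=3:; next res becomes -4; next at j=0:; next res becomes -4; next at j=1:; next res becomes -3; next at j=2:; next res becomes -1; next res becomes -7; next final value -7
price_opt: tmp becomes -2; next acc becomes -6; next ((min(a, a) > (-b)) && ((3 + tmp) < (tmp * 3))) evaluates to false; next a becomes -6; next res becomes 0; next at i=1:; next res becomes -4; next at j=0:; next tot becomes 2; next res becomes -2; next at j=1:; next tot becomes 2; next res becomes -1; next at j=2:; next tot becomes 2; next res becomes -1; next at i=2:; next res becomes -4; next at j=0:; next tot becomes 2; next res becomes -2; next at j=1:; next tot becomes 2; next res becomes -1; next at j=2:; next tot becomes 2; next res becomes -1; next at i=3:; next res becomes -4; next at j=0:; next tot becomes 2; next res becomes -2; next at j=1:; next tot becomes 2; next res becomes -1; next at j=2:; next tot becomes 2; next res becomes -1; next res becomes 4; next final value -24
-7 vs -24 — the two versions disagree here.
verdict: not equivalent; witness: a=0, b=1


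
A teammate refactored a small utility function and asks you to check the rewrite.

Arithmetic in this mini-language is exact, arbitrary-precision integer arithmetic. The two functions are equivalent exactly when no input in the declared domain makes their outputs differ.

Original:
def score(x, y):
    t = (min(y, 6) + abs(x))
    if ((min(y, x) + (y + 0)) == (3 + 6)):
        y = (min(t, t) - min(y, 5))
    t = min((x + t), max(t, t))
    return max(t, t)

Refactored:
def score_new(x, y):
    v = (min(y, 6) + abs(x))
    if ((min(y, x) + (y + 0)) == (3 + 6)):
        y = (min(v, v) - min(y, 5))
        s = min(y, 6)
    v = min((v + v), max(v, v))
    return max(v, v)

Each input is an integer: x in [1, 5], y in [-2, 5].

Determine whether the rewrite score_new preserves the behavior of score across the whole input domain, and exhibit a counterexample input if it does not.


These are not equivalent — on x=1, y=-2 the outputs split (-1 vs -2).
score: t=-1, then ((min(y, x) + (y + 0)) == (3 + 6)) is false, then t=-1, then returns -1
score_new: v=-1, then ((min(y, x) + (y + 0)) == (3 + 6)) is false, then v=-2, then returns -2
verdict: not equivalent; witness: x=1, y=-2


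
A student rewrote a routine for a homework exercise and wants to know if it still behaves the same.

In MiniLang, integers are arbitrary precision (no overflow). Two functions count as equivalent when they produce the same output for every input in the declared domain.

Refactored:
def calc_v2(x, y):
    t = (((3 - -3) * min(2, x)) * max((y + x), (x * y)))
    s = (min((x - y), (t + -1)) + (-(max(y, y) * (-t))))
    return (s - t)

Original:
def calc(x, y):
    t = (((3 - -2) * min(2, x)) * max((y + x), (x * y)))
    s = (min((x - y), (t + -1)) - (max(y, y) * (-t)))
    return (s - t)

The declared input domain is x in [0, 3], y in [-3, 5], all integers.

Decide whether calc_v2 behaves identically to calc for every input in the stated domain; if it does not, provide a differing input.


The rewrite breaks on x=1, y=-3, where the results are 29 and 35.
calc: t=-10, then s=19, then returns 29
calc_v2: t=-12, then s=23, then returns 35
verdict: not equivalent; witness: x=1, y=-3


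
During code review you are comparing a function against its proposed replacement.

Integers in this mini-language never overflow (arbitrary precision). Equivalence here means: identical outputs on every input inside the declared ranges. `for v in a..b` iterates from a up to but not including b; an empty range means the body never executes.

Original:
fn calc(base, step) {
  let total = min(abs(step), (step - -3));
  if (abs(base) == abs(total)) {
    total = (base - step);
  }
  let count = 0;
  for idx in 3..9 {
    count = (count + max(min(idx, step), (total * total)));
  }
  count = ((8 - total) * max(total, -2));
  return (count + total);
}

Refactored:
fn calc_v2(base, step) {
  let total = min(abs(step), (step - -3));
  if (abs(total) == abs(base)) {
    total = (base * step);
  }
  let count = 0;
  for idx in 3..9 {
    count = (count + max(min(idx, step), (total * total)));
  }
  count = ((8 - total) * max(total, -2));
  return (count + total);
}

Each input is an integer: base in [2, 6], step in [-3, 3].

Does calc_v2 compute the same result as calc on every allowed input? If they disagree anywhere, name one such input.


Run the pair on base=2, step=2.
calc: total becomes 2; next (abs(base) == abs(total)) evaluates to true; next total becomes 0; next count becomes 0; next at idx=3:; next count becomes 2; next at idx=4:; next count becomes 4; next at idx=5:; next count becomes 6; next at idx=6:; next count becomes 8; next at idx=7:; next count becomes 10; next at idx=8:; next count becomes 12; next count becomes 0; next final value 0
calc_v2: total becomes 2; next (abs(total) == abs(base)) evaluates to true; next total becomes 4; next count becomes 0; next at idx=3:; next count becomes 16; next at idx=4:; next count becomes 32; next at idx=5:; next count becomes 48; next at idx=6:; next count becomes 64; next at idx=7:; next count becomes 80; next at idx=8:; next count becomes 96; next count becomes 16; next final value 20
0 and 20 differ, so these are not the same function on this domain.
verdict: not equivalent; witness: base=2, step=2


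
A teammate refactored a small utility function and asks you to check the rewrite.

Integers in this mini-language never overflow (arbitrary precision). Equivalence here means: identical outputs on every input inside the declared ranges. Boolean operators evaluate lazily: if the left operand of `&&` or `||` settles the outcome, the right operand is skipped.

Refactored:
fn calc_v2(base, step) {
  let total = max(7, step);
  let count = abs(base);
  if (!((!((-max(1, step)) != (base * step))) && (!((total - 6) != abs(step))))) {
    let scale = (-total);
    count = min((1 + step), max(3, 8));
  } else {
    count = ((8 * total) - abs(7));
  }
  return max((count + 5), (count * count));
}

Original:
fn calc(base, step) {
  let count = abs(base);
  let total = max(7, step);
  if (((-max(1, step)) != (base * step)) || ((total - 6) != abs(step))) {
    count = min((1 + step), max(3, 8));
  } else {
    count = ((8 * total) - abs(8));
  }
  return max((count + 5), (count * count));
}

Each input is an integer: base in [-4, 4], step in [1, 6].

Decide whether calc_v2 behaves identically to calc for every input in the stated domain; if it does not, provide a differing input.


Not equivalent: base=-1, step=1 separates them (2304 vs 2401).
calc: count becomes 1; next total becomes 7; next (((-max(1, step)) != (base * step)) || ((total - 6) != abs(step))) evaluates to false; next count becomes 48; next final value 2304
calc_v2: total becomes 7; next count becomes 1; next (!((!((-max(1, step)) != (base * step))) && (!((total - 6) != abs(step))))) evaluates to false; next count becomes 49; next final value 2401
verdict: not equivalent; witness: base=-1, step=1


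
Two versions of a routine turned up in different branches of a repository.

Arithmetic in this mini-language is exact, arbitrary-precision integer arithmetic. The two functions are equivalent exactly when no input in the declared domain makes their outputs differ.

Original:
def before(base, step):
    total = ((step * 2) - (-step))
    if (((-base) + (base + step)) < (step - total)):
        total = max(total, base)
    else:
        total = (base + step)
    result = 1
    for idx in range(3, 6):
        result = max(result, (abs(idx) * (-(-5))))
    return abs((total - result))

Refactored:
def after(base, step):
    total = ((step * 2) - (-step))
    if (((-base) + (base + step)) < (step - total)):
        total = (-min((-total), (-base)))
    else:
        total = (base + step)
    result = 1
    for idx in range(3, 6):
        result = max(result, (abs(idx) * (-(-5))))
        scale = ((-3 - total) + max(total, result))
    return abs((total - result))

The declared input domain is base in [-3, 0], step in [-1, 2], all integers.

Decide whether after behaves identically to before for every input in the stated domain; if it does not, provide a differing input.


Differences: statement counts differ; also min/max/abs usage differs; also arithmetic usage differs; also constant usage differs; also local variable names differ — yet all 16 inputs agree.
verdict: equivalent


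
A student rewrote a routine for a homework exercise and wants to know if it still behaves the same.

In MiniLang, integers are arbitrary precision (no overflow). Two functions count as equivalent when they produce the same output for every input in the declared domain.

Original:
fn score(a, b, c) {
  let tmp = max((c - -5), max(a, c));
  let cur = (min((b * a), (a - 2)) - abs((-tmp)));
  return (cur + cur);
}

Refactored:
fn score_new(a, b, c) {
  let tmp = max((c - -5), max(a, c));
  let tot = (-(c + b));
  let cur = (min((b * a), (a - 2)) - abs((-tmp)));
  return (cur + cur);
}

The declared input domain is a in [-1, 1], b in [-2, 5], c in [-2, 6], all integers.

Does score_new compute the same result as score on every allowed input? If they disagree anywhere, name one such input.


Side by side, the visible changes include: statement counts differ, and arithmetic usage differs, and local variable names differ.
As a probe, take a=-1, b=0, c=0: score runs tmp := 5 | cur := -8 | result -16; score_new runs tmp := 5 | tot := 0 | cur := -8 | result -16; both end at -16.
An exhaustive pass over the 216 declared inputs shows identical outputs.
verdict: equivalent


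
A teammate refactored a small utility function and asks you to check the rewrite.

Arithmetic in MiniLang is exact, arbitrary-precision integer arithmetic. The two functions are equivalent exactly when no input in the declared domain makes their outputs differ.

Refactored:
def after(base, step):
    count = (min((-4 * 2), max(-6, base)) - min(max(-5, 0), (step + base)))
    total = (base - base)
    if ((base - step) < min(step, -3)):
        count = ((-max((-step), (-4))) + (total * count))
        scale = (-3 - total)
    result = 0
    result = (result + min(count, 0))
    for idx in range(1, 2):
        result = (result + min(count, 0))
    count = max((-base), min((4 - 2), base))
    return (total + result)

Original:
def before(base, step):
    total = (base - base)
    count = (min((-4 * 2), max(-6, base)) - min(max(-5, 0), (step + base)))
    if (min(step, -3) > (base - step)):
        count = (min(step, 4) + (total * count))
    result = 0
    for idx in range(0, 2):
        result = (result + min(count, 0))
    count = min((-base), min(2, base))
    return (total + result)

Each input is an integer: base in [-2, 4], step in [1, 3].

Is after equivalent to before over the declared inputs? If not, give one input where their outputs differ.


The suspicious-looking change has no observable effect anywhere in the declared ranges.
One worked example (base=-2, step=1) — before: total = 0; count = -7; (min(step, -3) > (base - step)) -> false; result = 0; [idx=0]; result = -7; [idx=1]; result = -14; count = -2; return -14; after: count = -7; total = 0; ((base - step) < min(step, -3)) -> false; result = 0; result = -7; [idx=1]; result = -14; count = 2; return -14; agreement on -14.
Across all 21 domain points the two functions coincide.
verdict: equivalent


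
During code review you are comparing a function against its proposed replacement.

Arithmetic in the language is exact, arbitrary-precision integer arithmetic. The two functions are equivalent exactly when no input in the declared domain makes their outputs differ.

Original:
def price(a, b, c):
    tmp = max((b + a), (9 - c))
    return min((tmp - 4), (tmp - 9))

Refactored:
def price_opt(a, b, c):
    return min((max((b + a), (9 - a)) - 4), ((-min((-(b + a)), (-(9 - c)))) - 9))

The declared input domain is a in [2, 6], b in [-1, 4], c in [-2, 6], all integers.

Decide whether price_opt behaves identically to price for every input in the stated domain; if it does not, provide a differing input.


Consider the input a=4, b=-1, c=-2.
price: tmp := 11 | result 2
price_opt: result 1
2 against 1: the behavior changed.
verdict: not equivalent; witness: a=4, b=-1, c=-2


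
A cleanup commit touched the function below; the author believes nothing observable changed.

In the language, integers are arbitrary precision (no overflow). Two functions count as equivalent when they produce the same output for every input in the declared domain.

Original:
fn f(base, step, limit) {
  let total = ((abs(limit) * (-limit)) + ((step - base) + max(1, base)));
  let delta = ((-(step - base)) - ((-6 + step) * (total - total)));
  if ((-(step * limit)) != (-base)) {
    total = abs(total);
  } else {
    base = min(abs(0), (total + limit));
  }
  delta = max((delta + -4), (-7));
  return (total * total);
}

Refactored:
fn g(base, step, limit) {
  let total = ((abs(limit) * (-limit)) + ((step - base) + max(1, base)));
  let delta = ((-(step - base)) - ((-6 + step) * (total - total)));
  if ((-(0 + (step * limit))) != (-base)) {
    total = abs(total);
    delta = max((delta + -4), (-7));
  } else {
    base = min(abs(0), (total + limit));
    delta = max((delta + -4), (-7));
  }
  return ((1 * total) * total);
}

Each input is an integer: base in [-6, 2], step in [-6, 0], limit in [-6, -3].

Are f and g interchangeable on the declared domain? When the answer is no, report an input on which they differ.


The two are interchangeable: arithmetic usage differs; also constant usage differs; also statement counts differ; also min/max/abs usage differs, and every declared input agrees.
As a probe, take base=-6, step=-2, limit=-4: f runs total = 21; delta = -4; ((-(step * limit)) != (-base)) -> true; total = 21; delta = -7; return 441; g runs total = 21; delta = -4; ((-(0 + (step * limit))) != (-base)) -> true; total = 21; delta = -7; return 441; both end at 441.
Sweeping the whole domain (252 inputs) finds no disagreement.
verdict: equivalent


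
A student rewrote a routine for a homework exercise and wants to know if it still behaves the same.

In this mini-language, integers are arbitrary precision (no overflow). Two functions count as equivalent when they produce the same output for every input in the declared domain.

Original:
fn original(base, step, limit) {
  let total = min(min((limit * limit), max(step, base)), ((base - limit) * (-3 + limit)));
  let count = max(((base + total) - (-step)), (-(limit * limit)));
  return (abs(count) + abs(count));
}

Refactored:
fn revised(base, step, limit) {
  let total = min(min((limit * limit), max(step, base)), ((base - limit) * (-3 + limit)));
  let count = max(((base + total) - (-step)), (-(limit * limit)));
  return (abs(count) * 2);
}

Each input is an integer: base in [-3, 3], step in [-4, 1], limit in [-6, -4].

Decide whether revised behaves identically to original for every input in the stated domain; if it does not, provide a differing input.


Equivalent — the differences include arithmetic usage differs; and min/max/abs usage differs; and constant usage differs, yet no declared input distinguishes the two.
One worked example (base=-3, step=1, limit=-4) — original: total=-7, then count=-9, then returns 18; revised: total=-7, then count=-9, then returns 18; agreement on 18.
An exhaustive pass over the 126 declared inputs shows identical outputs.
verdict: equivalent


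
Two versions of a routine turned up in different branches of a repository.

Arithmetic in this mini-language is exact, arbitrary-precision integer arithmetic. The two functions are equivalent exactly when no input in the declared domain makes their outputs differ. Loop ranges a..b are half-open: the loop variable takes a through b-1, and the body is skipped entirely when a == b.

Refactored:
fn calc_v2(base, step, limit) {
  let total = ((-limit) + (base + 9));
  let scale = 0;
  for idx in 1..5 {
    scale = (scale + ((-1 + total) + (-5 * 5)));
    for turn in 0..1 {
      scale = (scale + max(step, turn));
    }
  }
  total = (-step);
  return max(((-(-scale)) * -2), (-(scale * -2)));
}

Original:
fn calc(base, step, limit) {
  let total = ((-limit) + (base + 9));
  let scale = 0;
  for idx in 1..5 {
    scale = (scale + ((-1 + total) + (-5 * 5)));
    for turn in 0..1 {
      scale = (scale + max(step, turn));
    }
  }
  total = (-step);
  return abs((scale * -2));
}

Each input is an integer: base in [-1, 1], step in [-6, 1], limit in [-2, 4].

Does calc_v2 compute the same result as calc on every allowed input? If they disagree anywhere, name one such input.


Equivalent — the differences include arithmetic usage differs, and constant usage differs, and min/max/abs usage differs, yet no declared input distinguishes the two.
Spot check at base=0, step=-3, limit=-2 — calc: total := 11 | scale := 0 | iter idx=1: | scale := -15 | iter turn=0: | scale := -15 | iter idx=2: | scale := -30 | iter turn=0: | scale := -30 | iter idx=3: | scale := -45 | iter turn=0: | scale := -45 | iter idx=4: | scale := -60 | iter turn=0: | scale := -60 | total := 3 | result 120. calc_v2: total := 11 | scale := 0 | iter idx=1: | scale := -15 | iter turn=0: | scale := -15 | iter idx=2: | scale := -30 | iter turn=0: | scale := -30 | iter idx=3: | scale := -45 | iter turn=0: | scale := -45 | iter idx=4: | scale := -60 | iter turn=0: | scale := -60 | total := 3 | result 120. Both give 120.
Across all 168 domain points the two functions coincide.
verdict: equivalent


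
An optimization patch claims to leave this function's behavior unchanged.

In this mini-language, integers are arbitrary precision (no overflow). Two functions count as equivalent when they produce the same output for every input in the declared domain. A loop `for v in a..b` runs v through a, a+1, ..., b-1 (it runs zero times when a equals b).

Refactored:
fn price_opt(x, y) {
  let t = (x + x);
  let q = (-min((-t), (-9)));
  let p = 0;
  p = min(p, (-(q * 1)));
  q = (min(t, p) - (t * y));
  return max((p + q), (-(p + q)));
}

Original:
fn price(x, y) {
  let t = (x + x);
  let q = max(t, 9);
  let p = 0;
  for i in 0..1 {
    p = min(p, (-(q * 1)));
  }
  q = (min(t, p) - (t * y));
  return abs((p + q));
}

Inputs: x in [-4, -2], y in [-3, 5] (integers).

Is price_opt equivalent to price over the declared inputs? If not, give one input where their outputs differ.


The two versions differ — the changes include loop structure differs, plus min/max/abs usage differs, plus statement counts differ, plus local variable names differ, plus arithmetic usage differs.
Tracing x=-4, y=-1: price: t = -8; q = 9; p = 0; [i=0]; p = -9; q = -17; return 26 | price_opt: t = -8; q = 9; p = 0; p = -9; q = -17; return 26 — matching result 26.
An exhaustive pass over the 27 declared inputs shows identical outputs.
verdict: equivalent


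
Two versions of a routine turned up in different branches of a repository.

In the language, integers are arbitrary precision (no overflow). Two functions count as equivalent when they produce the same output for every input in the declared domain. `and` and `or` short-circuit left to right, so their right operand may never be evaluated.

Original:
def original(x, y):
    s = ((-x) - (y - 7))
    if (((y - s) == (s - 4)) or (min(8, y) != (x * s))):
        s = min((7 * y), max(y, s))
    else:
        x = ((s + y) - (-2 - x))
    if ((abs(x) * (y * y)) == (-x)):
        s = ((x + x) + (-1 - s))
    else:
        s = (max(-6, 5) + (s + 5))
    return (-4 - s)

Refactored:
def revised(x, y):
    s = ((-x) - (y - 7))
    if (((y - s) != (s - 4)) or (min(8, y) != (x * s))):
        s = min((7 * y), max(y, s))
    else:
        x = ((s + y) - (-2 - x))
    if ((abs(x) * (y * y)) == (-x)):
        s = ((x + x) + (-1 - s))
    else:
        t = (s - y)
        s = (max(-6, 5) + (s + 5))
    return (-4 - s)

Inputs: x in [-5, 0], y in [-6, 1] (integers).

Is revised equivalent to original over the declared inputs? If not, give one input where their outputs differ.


At x=0, y=0: original gives -21, revised gives -3.
verdict: not equivalent; witness: x=0, y=0


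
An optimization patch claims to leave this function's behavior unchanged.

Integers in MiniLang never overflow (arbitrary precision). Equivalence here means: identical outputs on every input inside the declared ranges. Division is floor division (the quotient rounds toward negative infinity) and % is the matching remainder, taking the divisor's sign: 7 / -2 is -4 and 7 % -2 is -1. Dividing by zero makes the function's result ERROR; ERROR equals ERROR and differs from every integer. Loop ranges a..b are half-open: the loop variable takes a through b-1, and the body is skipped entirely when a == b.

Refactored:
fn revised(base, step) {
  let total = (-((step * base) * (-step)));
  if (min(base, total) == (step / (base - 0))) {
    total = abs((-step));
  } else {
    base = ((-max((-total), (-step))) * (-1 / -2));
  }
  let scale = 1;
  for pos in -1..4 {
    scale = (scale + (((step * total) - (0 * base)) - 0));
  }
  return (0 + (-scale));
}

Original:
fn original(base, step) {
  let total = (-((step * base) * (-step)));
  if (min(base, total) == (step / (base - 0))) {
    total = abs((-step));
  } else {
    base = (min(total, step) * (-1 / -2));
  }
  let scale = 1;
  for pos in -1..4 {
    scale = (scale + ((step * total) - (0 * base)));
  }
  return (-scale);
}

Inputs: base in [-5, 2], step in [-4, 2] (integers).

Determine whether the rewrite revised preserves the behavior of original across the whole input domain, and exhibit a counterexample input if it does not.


Side by side, the visible changes include: constant usage differs, plus arithmetic usage differs, plus min/max/abs usage differs.
As a probe, take base=-1, step=-2: original runs total becomes -4; next (min(base, total) == (step / (base - 0))) evaluates to false; next base becomes 0; next scale becomes 1; next at pos=-1:; next scale becomes 9; next at pos=0:; next scale becomes 17; next at pos=1:; next scale becomes 25; next at pos=2:; next scale becomes 33; next at pos=3:; next scale becomes 41; next final value -41; revised runs total becomes -4; next (min(base, total) == (step / (base - 0))) evaluates to false; next base becomes 0; next scale becomes 1; next at pos=-1:; next scale becomes 9; next at pos=0:; next scale becomes 17; next at pos=1:; next scale becomes 25; next at pos=2:; next scale becomes 33; next at pos=3:; next scale becomes 41; next final value -41; both end at -41.
Every one of the 56 inputs gives matching results.
verdict: equivalent


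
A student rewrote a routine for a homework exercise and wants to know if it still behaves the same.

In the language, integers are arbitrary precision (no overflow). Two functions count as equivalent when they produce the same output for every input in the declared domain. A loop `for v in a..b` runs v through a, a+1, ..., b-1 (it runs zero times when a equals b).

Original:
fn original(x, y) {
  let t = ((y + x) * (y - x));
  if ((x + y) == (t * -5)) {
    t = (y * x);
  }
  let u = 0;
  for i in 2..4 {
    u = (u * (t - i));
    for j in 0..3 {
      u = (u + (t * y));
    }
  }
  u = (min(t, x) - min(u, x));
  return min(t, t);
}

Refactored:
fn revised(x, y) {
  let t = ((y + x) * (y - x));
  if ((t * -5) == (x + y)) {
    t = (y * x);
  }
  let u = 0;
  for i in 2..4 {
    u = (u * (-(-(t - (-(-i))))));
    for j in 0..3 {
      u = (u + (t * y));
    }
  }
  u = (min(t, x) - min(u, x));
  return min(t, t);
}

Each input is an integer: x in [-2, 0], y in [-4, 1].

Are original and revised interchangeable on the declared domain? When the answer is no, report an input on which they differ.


Reading the diff, among the changes: same computation, different form.
Tracing x=-1, y=-3: original: t=8, then ((x + y) == (t * -5)) is false, then u=0, then (i=2), then u=0, then (j=0), then u=-24, then (j=1), then u=-48, then (j=2), then u=-72, then (i=3), then u=-360, then (j=0), then u=-384, then (j=1), then u=-408, then (j=2), then u=-432, then u=431, then returns 8 | revised: t=8, then ((t * -5) == (x + y)) is false, then u=0, then (i=2), then u=0, then (j=0), then u=-24, then (j=1), then u=-48, then (j=2), then u=-72, then (i=3), then u=-360, then (j=0), then u=-384, then (j=1), then u=-408, then (j=2), then u=-432, then u=431, then returns 8 — matching result 8.
Every one of the 18 inputs gives matching results.
verdict: equivalent
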